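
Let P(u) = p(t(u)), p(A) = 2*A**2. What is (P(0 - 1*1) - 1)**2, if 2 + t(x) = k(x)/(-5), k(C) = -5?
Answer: 1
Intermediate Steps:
t(x) = -1 (t(x) = -2 - 5/(-5) = -2 - 5*(-1/5) = -2 + 1 = -1)
P(u) = 2 (P(u) = 2*(-1)**2 = 2*1 = 2)
(P(0 - 1*1) - 1)**2 = (2 - 1)**2 = 1**2 = 1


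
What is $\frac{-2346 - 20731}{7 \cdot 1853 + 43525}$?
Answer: $- \frac{23077}{56496} \approx -0.40847$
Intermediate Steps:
$\frac{-2346 - 20731}{7 \cdot 1853 + 43525} = - \frac{23077}{12971 + 43525} = - \frac{23077}{56496}$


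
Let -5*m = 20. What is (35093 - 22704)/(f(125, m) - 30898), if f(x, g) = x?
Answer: -12389/30773 ≈ -0.40259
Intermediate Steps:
m = -4 (m = -⅕*20 = -4)
(35093 - 22704)/(f(125, m) - 30898) = (35093 - 22704)/(125 - 30898) = 12389/(-30773) = 12389*(-1/30773) = -12389/30773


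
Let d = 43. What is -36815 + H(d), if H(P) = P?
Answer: -36772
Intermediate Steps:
-36815 + H(d) = -36815 + 43 = -36772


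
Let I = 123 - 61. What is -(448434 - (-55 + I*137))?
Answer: -439995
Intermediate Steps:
I = 62
-(448434 - (-55 + I*137)) = -(448434 - (-55 + 62*137)) = -(448434 - (-55 + 8494)) = -(448434 - 1*8439) = -(448434 - 8439) = -1*439995 = -439995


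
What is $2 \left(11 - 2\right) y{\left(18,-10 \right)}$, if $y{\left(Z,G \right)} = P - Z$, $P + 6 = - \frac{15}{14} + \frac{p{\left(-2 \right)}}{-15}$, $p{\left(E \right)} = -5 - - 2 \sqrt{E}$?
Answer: $- \frac{3117}{7} - \frac{12 i \sqrt{2}}{5} \approx -445.29 - 3.3941 i$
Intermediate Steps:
$p{\left(E \right)} = -5 + 2 \sqrt{E}$
$P = - \frac{283}{42} - \frac{2 i \sqrt{2}}{15}$ ($P = -6 + \left(- \frac{15}{14} + \frac{-5 + 2 \sqrt{-2}}{-15}\right) = -6 + \left(\left(-15\right) \frac{1}{14} + \left(-5 + 2 i \sqrt{2}\right) \left(- \frac{1}{15}\right)\right) = -6 - \left(\frac{15}{14} - \left(-5 + 2 i \sqrt{2}\right) \left(- \frac{1}{15}\right)\right) = -6 - \left(\frac{31}{42} + \frac{2 i \sqrt{2}}{15}\right) = - \frac{283}{42} - \frac{2 i \sqrt{2}}{15} \approx -6.7381 - 0.18856 i$)
$y{\left(Z,G \right)} = - \frac{283}{42} - Z - \frac{2 i \sqrt{2}}{15}$ ($y{\left(Z,G \right)} = \left(- \frac{283}{42} - \frac{2 i \sqrt{2}}{15}\right) - Z = - \frac{283}{42} - Z - \frac{2 i \sqrt{2}}{15}$)
$2 \left(11 - 2\right) y{\left(18,-10 \right)} = 2 \left(11 - 2\right) \left(- \frac{283}{42} - 18 - \frac{2 i \sqrt{2}}{15}\right) = 2 \cdot 9 \left(- \frac{283}{42} - 18 - \frac{2 i \sqrt{2}}{15}\right) = 18 \left(- \frac{1039}{42} - \frac{2 i \sqrt{2}}{15}\right) = - \frac{3117}{7} - \frac{12 i \sqrt{2}}{5}$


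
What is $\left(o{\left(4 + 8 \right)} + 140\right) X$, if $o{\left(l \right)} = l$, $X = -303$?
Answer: $-46056$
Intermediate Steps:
$\left(o{\left(4 + 8 \right)} + 140\right) X = \left(\left(4 + 8\right) + 140\right) \left(-303\right) = \left(12 + 140\right) \left(-303\right) = 152 \left(-303\right) = -46056$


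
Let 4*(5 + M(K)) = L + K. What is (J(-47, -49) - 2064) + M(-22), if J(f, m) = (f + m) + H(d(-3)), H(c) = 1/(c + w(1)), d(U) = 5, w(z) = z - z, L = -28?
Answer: -21773/10 ≈ -2177.3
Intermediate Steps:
w(z) = 0
M(K) = -12 + K/4 (M(K) = -5 + (-28 + K)/4 = -5 + (-7 + K/4) = -12 + K/4)
H(c) = 1/c (H(c) = 1/(c + 0) = 1/c)
J(f, m) = ⅕ + f + m (J(f, m) = (f + m) + 1/5 = (f + m) + ⅕ = ⅕ + f + m)
(J(-47, -49) - 2064) + M(-22) = ((⅕ - 47 - 49) - 2064) + (-12 + (¼)*(-22)) = (-479/5 - 2064) + (-12 - 11/2) = -10799/5 - 35/2 = -21773/10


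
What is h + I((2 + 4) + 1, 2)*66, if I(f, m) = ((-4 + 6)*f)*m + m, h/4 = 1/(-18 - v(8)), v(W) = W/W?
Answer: 37616/19 ≈ 1979.8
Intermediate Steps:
v(W) = 1
h = -4/19 (h = 4/(-18 - 1*1) = 4/(-18 - 1) = 4/(-19) = 4*(-1/19) = -4/19 ≈ -0.21053)
I(f, m) = m + 2*f*m (I(f, m) = (2*f)*m + m = 2*f*m + m = m + 2*f*m)
h + I((2 + 4) + 1, 2)*66 = -4/19 + (2*(1 + 2*((2 + 4) + 1)))*66 = -4/19 + (2*(1 + 2*(6 + 1)))*66 = -4/19 + (2*(1 + 2*7))*66 = -4/19 + (2*(1 + 14))*66 = -4/19 + (2*15)*66 = -4/19 + 30*66 = -4/19 + 1980 = 37616/19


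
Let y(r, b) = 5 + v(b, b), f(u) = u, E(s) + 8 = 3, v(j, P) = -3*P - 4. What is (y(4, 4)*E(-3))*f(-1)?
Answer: -55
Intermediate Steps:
v(j, P) = -4 - 3*P
E(s) = -5 (E(s) = -8 + 3 = -5)
y(r, b) = 1 - 3*b (y(r, b) = 5 + (-4 - 3*b) = 1 - 3*b)
(y(4, 4)*E(-3))*f(-1) = ((1 - 3*4)*(-5))*(-1) = ((1 - 12)*(-5))*(-1) = -11*(-5)*(-1) = 55*(-1) = -55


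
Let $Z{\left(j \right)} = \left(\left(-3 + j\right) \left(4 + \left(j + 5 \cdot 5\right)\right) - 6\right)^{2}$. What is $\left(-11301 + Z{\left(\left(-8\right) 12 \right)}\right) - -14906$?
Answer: $43920734$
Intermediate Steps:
$Z{\left(j \right)} = \left(-6 + \left(-3 + j\right) \left(29 + j\right)\right)^{2}$ ($Z{\left(j \right)} = \left(\left(-3 + j\right) \left(4 + \left(j + 25\right)\right) - 6\right)^{2} = \left(\left(-3 + j\right) \left(4 + \left(25 + j\right)\right) - 6\right)^{2} = \left(\left(-3 + j\right) \left(29 + j\right) - 6\right)^{2} = \left(-6 + \left(-3 + j\right) \left(29 + j\right)\right)^{2}$)
$\left(-11301 + Z{\left(\left(-8\right) 12 \right)}\right) - -14906 = \left(-11301 + \left(-93 + \left(\left(-8\right) 12\right)^{2} + 26 \left(\left(-8\right) 12\right)\right)^{2}\right) - -14906 = \left(-11301 + \left(-93 + \left(-96\right)^{2} + 26 \left(-96\right)\right)^{2}\right) + 14906 = \left(-11301 + \left(-93 + 9216 - 2496\right)^{2}\right) + 14906 = \left(-11301 + 6627^{2}\right) + 14906 = \left(-11301 + 43917129\right) + 14906 = 43905828 + 14906 = 43920734$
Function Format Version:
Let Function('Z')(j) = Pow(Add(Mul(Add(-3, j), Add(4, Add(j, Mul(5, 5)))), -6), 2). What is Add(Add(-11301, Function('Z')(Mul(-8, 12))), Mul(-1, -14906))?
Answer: 43920734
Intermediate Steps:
Function('Z')(j) = Pow(Add(-6, Mul(Add(-3, j), Add(29, j))), 2) (Function('Z')(j) = Pow(Add(Mul(Add(-3, j), Add(4, Add(j, 25))), -6), 2) = Pow(Add(Mul(Add(-3, j), Add(4, Add(25, j))), -6), 2) = Pow(Add(Mul(Add(-3, j), Add(29, j)), -6), 2) = Pow(Add(-6, Mul(Add(-3, j), Add(29, j))), 2))
Add(Add(-11301, Function('Z')(Mul(-8, 12))), Mul(-1, -14906)) = Add(Add(-11301, Pow(Add(-93, Pow(Mul(-8, 12), 2), Mul(26, Mul(-8, 12))), 2)), Mul(-1, -14906)) = Add(Add(-11301, Pow(Add(-93, Pow(-96, 2), Mul(26, -96)), 2)), 14906) = Add(Add(-11301, Pow(Add(-93, 9216, -2496), 2)), 14906) = Add(Add(-11301, Pow(6627, 2)), 14906) = Add(Add(-11301, 43917129), 14906) = Add(43905828, 14906) = 43920734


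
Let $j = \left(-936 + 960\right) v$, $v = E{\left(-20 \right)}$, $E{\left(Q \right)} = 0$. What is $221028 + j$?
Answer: $221028$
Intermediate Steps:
$v = 0$
$j = 0$ ($j = \left(-936 + 960\right) 0 = 24 \cdot 0 = 0$)
$221028 + j = 221028 + 0 = 221028$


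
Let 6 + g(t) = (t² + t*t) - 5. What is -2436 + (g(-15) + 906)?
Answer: -1091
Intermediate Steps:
g(t) = -11 + 2*t² (g(t) = -6 + ((t² + t*t) - 5) = -6 + ((t² + t²) - 5) = -6 + (2*t² - 5) = -6 + (-5 + 2*t²) = -11 + 2*t²)
-2436 + (g(-15) + 906) = -2436 + ((-11 + 2*(-15)²) + 906) = -2436 + ((-11 + 2*225) + 906) = -2436 + ((-11 + 450) + 906) = -2436 + (439 + 906) = -2436 + 1345 = -1091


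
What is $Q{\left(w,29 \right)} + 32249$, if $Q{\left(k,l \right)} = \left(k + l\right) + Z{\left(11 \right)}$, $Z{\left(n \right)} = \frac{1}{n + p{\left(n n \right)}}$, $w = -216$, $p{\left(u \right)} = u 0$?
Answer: $\frac{352683}{11} \approx 32062.0$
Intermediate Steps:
$p{\left(u \right)} = 0$
$Z{\left(n \right)} = \frac{1}{n}$ ($Z{\left(n \right)} = \frac{1}{n + 0} = \frac{1}{n}$)
$Q{\left(k,l \right)} = \frac{1}{11} + k + l$ ($Q{\left(k,l \right)} = \left(k + l\right) + \frac{1}{11} = \frac{1}{11} + k + l$)
$Q{\left(w,29 \right)} + 32249 = \left(\frac{1}{11} - 216 + 29\right) + 32249 = - \frac{2056}{11} + 32249 = \frac{352683}{11}$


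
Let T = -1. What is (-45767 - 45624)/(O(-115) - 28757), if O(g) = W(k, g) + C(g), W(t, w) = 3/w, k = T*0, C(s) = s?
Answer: 10509965/3320283 ≈ 3.1654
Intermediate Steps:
k = 0 (k = -1*0 = 0)
O(g) = g + 3/g (O(g) = 3/g + g = g + 3/g)
(-45767 - 45624)/(O(-115) - 28757) = (-45767 - 45624)/((-115 + 3/(-115)) - 28757) = -91391/((-115 + 3*(-1/115)) - 28757) = -91391/((-115 - 3/115) - 28757) = -91391/(-13228/115 - 28757) = -91391/(-3320283/115) = -91391*(-115/3320283) = 10509965/3320283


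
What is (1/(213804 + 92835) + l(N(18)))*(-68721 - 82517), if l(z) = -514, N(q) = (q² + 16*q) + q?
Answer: 23836990956910/306639 ≈ 7.7736e+7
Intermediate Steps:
N(q) = q² + 17*q
(1/(213804 + 92835) + l(N(18)))*(-68721 - 82517) = (1/(213804 + 92835) - 514)*(-68721 - 82517) = (1/306639 - 514)*(-151238) = -157612445/306639*(-151238) = 23836990956910/306639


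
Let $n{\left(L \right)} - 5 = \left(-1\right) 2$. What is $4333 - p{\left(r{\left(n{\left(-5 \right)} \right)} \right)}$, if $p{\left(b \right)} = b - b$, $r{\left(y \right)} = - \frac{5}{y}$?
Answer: $4333$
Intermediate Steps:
$n{\left(L \right)} = 3$ ($n{\left(L \right)} = 5 - 2 = 3$)
$p{\left(b \right)} = 0$
$4333 - p{\left(r{\left(n{\left(-5 \right)} \right)} \right)} = 4333 - 0 = 4333 + 0 = 4333$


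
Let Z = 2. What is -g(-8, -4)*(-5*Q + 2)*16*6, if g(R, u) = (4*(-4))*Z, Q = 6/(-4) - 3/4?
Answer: 40704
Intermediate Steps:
Q = -9/4 (Q = 6*(-1/4) - 3*1/4 = -3/2 - 3/4 = -9/4 ≈ -2.2500)
g(R, u) = -32 (g(R, u) = (4*(-4))*2 = -16*2 = -32)
-g(-8, -4)*(-5*Q + 2)*16*6 = -(-32*(-5*(-9/4) + 2))*16*6 = -(-32*(45/4 + 2))*96 = -(-32*53/4)*96 = -(-424)*96 = -1*(-40704) = 40704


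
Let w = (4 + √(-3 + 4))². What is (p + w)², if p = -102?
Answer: 5929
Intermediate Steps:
w = 25 (w = (4 + √1)² = (4 + 1)² = 5² = 25)
(p + w)² = (-102 + 25)² = (-77)² = 5929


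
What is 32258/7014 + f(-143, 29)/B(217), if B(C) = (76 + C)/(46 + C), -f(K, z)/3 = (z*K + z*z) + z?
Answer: 9072260168/1027551 ≈ 8829.0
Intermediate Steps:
f(K, z) = -3*z - 3*z**2 - 3*K*z (f(K, z) = -3*((z*K + z*z) + z) = -3*((K*z + z**2) + z) = -3*((z**2 + K*z) + z) = -3*(z + z**2 + K*z) = -3*z - 3*z**2 - 3*K*z)
B(C) = (76 + C)/(46 + C)
32258/7014 + f(-143, 29)/B(217) = 32258/7014 + (-3*29*(1 - 143 + 29))/(((76 + 217)/(46 + 217))) = 32258*(1/7014) + (-3*29*(-113))/((293/263)) = 16129/3507 + 9831/(((1/263)*293)) = 16129/3507 + 9831/(293/263) = 16129/3507 + 9831*(263/293) = 16129/3507 + 2585553/293 = 9072260168/1027551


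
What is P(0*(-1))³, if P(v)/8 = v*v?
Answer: 0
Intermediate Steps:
P(v) = 8*v² (P(v) = 8*(v*v) = 8*v²)
P(0*(-1))³ = (8*(0*(-1))²)³ = (8*0²)³ = (8*0)³ = 0³ = 0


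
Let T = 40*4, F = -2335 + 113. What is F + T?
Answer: -2062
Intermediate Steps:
F = -2222
T = 160
F + T = -2222 + 160 = -2062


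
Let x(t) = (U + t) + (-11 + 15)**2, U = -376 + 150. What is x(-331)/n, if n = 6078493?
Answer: -541/6078493 ≈ -8.9002e-5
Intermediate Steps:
U = -226
x(t) = -210 + t (x(t) = (-226 + t) + (-11 + 15)**2 = (-226 + t) + 4**2 = (-226 + t) + 16 = -210 + t)
x(-331)/n = (-210 - 331)/6078493 = -541*1/6078493 = -541/6078493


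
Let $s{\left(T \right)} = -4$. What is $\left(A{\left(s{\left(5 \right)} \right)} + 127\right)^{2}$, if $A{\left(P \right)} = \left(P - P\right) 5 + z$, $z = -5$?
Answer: $14884$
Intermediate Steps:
$A{\left(P \right)} = -5$ ($A{\left(P \right)} = \left(P - P\right) 5 - 5 = 0 \cdot 5 - 5 = 0 - 5 = -5$)
$\left(A{\left(s{\left(5 \right)} \right)} + 127\right)^{2} = \left(-5 + 127\right)^{2} = 122^{2} = 14884$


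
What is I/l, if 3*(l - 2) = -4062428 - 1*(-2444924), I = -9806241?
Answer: 3268747/179722 ≈ 18.188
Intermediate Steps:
l = -539166 (l = 2 + (-4062428 - 1*(-2444924))/3 = 2 + (-4062428 + 2444924)/3 = 2 + (⅓)*(-1617504) = 2 - 539168 = -539166)
I/l = -9806241/(-539166) = -9806241*(-1/539166) = 3268747/179722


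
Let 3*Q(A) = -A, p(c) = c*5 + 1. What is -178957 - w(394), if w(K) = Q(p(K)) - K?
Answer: -177906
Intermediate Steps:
p(c) = 1 + 5*c (p(c) = 5*c + 1 = 1 + 5*c)
Q(A) = -A/3 (Q(A) = (-A)/3 = -A/3)
w(K) = -1/3 - 8*K/3 (w(K) = -(1 + 5*K)/3 - K = (-1/3 - 5*K/3) - K = -1/3 - 8*K/3)
-178957 - w(394) = -178957 - (-1/3 - 8/3*394) = -178957 - (-1/3 - 3152/3) = -178957 - 1*(-1051) = -178957 + 1051 = -177906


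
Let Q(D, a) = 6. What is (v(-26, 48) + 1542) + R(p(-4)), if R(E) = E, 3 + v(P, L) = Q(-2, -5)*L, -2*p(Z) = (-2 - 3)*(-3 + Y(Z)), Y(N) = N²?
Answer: 3719/2 ≈ 1859.5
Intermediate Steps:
p(Z) = -15/2 + 5*Z²/2 (p(Z) = -(-2 - 3)*(-3 + Z²)/2 = -(-5)*(-3 + Z²)/2 = -(15 - 5*Z²)/2 = -15/2 + 5*Z²/2)
v(P, L) = -3 + 6*L
(v(-26, 48) + 1542) + R(p(-4)) = ((-3 + 6*48) + 1542) + (-15/2 + (5/2)*(-4)²) = ((-3 + 288) + 1542) + (-15/2 + (5/2)*16) = (285 + 1542) + (-15/2 + 40) = 1827 + 65/2 = 3719/2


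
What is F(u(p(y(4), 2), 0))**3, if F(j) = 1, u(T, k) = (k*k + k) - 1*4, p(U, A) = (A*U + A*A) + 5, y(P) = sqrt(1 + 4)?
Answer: 1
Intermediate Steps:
y(P) = sqrt(5)
p(U, A) = 5 + A**2 + A*U (p(U, A) = (A*U + A**2) + 5 = (A**2 + A*U) + 5 = 5 + A**2 + A*U)
u(T, k) = -4 + k + k**2 (u(T, k) = (k**2 + k) - 4 = (k + k**2) - 4 = -4 + k + k**2)
F(u(p(y(4), 2), 0))**3 = 1**3 = 1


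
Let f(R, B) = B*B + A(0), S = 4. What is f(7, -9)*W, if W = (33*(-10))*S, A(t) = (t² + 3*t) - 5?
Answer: -100320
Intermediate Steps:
A(t) = -5 + t² + 3*t
W = -1320 (W = (33*(-10))*4 = -330*4 = -1320)
f(R, B) = -5 + B² (f(R, B) = B*B + (-5 + 0² + 3*0) = B² + (-5 + 0 + 0) = B² - 5 = -5 + B²)
f(7, -9)*W = (-5 + (-9)²)*(-1320) = (-5 + 81)*(-1320) = 76*(-1320) = -100320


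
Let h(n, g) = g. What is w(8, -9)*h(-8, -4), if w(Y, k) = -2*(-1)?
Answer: -8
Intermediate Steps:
w(Y, k) = 2
w(8, -9)*h(-8, -4) = 2*(-4) = -8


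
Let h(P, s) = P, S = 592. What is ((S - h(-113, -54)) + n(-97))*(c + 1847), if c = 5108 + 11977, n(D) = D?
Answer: 11510656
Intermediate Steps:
c = 17085
((S - h(-113, -54)) + n(-97))*(c + 1847) = ((592 - 1*(-113)) - 97)*(17085 + 1847) = ((592 + 113) - 97)*18932 = (705 - 97)*18932 = 608*18932 = 11510656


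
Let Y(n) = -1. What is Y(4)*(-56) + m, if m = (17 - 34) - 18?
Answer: 21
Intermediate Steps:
m = -35 (m = -17 - 18 = -35)
Y(4)*(-56) + m = -1*(-56) - 35 = 56 - 35 = 21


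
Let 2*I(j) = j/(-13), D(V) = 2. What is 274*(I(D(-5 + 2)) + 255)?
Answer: 908036/13 ≈ 69849.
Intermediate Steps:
I(j) = -j/26 (I(j) = (j/(-13))/2 = (j*(-1/13))/2 = (-j/13)/2 = -j/26)
274*(I(D(-5 + 2)) + 255) = 274*(-1/26*2 + 255) = 274*(-1/13 + 255) = 274*(3314/13) = 908036/13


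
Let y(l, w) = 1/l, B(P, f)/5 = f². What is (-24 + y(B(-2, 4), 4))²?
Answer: 3682561/6400 ≈ 575.40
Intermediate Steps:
B(P, f) = 5*f²
(-24 + y(B(-2, 4), 4))² = (-24 + 1/(5*4²))² = (-24 + 1/(5*16))² = (-24 + 1/80)² = (-1919/80)² = 3682561/6400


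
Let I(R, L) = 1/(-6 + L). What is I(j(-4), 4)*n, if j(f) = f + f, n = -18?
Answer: 9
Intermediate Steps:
j(f) = 2*f
I(j(-4), 4)*n = -18/(-6 + 4) = -18/(-2) = -1/2*(-18) = 9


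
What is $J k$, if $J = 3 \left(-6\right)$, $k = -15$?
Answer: $270$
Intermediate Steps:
$J = -18$
$J k = \left(-18\right) \left(-15\right) = 270$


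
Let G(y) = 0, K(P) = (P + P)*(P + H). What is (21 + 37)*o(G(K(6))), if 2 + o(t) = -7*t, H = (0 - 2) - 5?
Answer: -116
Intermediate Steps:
H = -7 (H = -2 - 5 = -7)
K(P) = 2*P*(-7 + P) (K(P) = (P + P)*(P - 7) = (2*P)*(-7 + P) = 2*P*(-7 + P))
o(t) = -2 - 7*t
(21 + 37)*o(G(K(6))) = (21 + 37)*(-2 - 7*0) = 58*(-2 + 0) = 58*(-2) = -116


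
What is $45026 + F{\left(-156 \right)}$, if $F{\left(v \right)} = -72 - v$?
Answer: $45110$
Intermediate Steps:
$45026 + F{\left(-156 \right)} = 45026 - -84 = 45026 + \left(-72 + 156\right) = 45026 + 84 = 45110$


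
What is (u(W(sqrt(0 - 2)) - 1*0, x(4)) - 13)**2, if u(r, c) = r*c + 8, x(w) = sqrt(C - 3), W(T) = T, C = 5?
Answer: 21 - 20*I ≈ 21.0 - 20.0*I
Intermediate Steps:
x(w) = sqrt(2) (x(w) = sqrt(5 - 3) = sqrt(2))
u(r, c) = 8 + c*r (u(r, c) = c*r + 8 = 8 + c*r)
(u(W(sqrt(0 - 2)) - 1*0, x(4)) - 13)**2 = ((8 + sqrt(2)*(sqrt(0 - 2) - 1*0)) - 13)**2 = ((8 + sqrt(2)*(sqrt(-2) + 0)) - 13)**2 = ((8 + sqrt(2)*(I*sqrt(2) + 0)) - 13)**2 = ((8 + sqrt(2)*(I*sqrt(2))) - 13)**2 = ((8 + 2*I) - 13)**2 = (-5 + 2*I)**2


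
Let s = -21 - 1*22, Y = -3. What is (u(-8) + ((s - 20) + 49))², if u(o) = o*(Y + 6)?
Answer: 1444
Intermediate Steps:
u(o) = 3*o (u(o) = o*(-3 + 6) = o*3 = 3*o)
s = -43 (s = -21 - 22 = -43)
(u(-8) + ((s - 20) + 49))² = (3*(-8) + ((-43 - 20) + 49))² = (-24 + (-63 + 49))² = (-24 - 14)² = (-38)² = 1444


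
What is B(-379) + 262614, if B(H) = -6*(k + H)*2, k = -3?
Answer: 267198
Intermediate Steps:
B(H) = 36 - 12*H (B(H) = -6*(-3 + H)*2 = (18 - 6*H)*2 = 36 - 12*H)
B(-379) + 262614 = (36 - 12*(-379)) + 262614 = (36 + 4548) + 262614 = 4584 + 262614 = 267198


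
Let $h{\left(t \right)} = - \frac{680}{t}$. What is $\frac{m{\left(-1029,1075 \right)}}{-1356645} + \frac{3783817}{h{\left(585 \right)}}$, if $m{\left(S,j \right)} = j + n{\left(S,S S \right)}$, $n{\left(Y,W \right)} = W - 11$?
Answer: $- \frac{120119164916197}{36900744} \approx -3.2552 \cdot 10^{6}$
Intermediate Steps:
$n{\left(Y,W \right)} = -11 + W$
$m{\left(S,j \right)} = -11 + j + S^{2}$ ($m{\left(S,j \right)} = j + \left(-11 + S S\right) = j + \left(-11 + S^{2}\right) = -11 + j + S^{2}$)
$\frac{m{\left(-1029,1075 \right)}}{-1356645} + \frac{3783817}{h{\left(585 \right)}} = \frac{-11 + 1075 + \left(-1029\right)^{2}}{-1356645} + \frac{3783817}{\left(-680\right) \frac{1}{585}} = \left(-11 + 1075 + 1058841\right) \left(- \frac{1}{1356645}\right) + \frac{3783817}{\left(-680\right) \frac{1}{585}} = 1059905 \left(- \frac{1}{1356645}\right) + \frac{3783817}{- \frac{136}{117}} = - \frac{211981}{271329} + 3783817 \left(- \frac{117}{136}\right) = - \frac{211981}{271329} - \frac{442706589}{136} = - \frac{120119164916197}{36900744}$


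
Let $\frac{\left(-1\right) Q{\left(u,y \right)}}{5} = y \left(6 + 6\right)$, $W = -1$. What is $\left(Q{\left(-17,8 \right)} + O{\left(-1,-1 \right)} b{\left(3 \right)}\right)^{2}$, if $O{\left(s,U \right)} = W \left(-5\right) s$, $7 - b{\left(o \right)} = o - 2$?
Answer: $260100$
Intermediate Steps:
$b{\left(o \right)} = 9 - o$ ($b{\left(o \right)} = 7 - \left(o - 2\right) = 7 - \left(-2 + o\right) = 9 - o$)
$Q{\left(u,y \right)} = - 60 y$ ($Q{\left(u,y \right)} = - 5 y \left(6 + 6\right) = - 5 y 12 = - 5 \cdot 12 y = - 60 y$)
$O{\left(s,U \right)} = 5 s$ ($O{\left(s,U \right)} = \left(-1\right) \left(-5\right) s = 5 s$)
$\left(Q{\left(-17,8 \right)} + O{\left(-1,-1 \right)} b{\left(3 \right)}\right)^{2} = \left(\left(-60\right) 8 + 5 \left(-1\right) \left(9 - 3\right)\right)^{2} = \left(-480 - 5 \left(9 - 3\right)\right)^{2} = \left(-480 - 30\right)^{2} = \left(-510\right)^{2} = 260100$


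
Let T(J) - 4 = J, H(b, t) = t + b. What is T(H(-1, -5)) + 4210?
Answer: 4208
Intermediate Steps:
H(b, t) = b + t
T(J) = 4 + J
T(H(-1, -5)) + 4210 = (4 + (-1 - 5)) + 4210 = (4 - 6) + 4210 = -2 + 4210 = 4208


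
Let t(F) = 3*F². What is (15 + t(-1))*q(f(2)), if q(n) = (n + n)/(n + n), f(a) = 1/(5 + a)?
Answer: 18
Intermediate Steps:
q(n) = 1 (q(n) = (2*n)/((2*n)) = (2*n)*(1/(2*n)) = 1)
(15 + t(-1))*q(f(2)) = (15 + 3*(-1)²)*1 = (15 + 3*1)*1 = (15 + 3)*1 = 18*1 = 18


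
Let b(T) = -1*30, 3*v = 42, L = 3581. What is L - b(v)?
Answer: 3611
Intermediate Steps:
v = 14 (v = (⅓)*42 = 14)
b(T) = -30
L - b(v) = 3581 - 1*(-30) = 3581 + 30 = 3611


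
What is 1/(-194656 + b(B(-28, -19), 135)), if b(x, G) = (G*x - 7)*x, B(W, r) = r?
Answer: -1/145788 ≈ -6.8593e-6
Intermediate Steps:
b(x, G) = x*(-7 + G*x) (b(x, G) = (-7 + G*x)*x = x*(-7 + G*x))
1/(-194656 + b(B(-28, -19), 135)) = 1/(-194656 - 19*(-7 + 135*(-19))) = 1/(-194656 - 19*(-7 - 2565)) = 1/(-194656 - 19*(-2572)) = 1/(-194656 + 48868) = 1/(-145788) = -1/145788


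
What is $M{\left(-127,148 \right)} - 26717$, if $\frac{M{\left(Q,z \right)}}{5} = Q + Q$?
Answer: $-27987$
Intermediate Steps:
$M{\left(Q,z \right)} = 10 Q$ ($M{\left(Q,z \right)} = 5 \left(Q + Q\right) = 5 \cdot 2 Q = 10 Q$)
$M{\left(-127,148 \right)} - 26717 = 10 \left(-127\right) - 26717 = -1270 - 26717 = -27987$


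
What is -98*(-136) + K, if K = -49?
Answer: 13279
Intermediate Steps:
-98*(-136) + K = -98*(-136) - 49 = 13328 - 49 = 13279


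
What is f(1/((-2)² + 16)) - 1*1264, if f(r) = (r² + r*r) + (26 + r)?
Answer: -247589/200 ≈ -1237.9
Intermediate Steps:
f(r) = 26 + r + 2*r² (f(r) = (r² + r²) + (26 + r) = 2*r² + (26 + r) = 26 + r + 2*r²)
f(1/((-2)² + 16)) - 1*1264 = (26 + 1/((-2)² + 16) + 2*(1/((-2)² + 16))²) - 1*1264 = (26 + 1/(4 + 16) + 2*(1/(4 + 16))²) - 1264 = (26 + 1/20 + 2*(1/20)²) - 1264 = (26 + 1/20 + 2*(1/400)) - 1264 = (26 + 1/20 + 1/200) - 1264 = 5211/200 - 1264 = -247589/200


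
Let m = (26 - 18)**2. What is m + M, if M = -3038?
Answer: -2974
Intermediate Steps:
m = 64 (m = 8**2 = 64)
m + M = 64 - 3038 = -2974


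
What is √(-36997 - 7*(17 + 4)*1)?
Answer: 2*I*√9286 ≈ 192.73*I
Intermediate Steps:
√(-36997 - 7*(17 + 4)*1) = √(-36997 - 7*21*1) = √(-36997 - 147*1) = √(-36997 - 147) = √(-37144) = 2*I*√9286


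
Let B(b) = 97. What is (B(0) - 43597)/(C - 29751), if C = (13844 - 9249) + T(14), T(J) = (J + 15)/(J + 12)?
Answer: 377000/218009 ≈ 1.7293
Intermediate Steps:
T(J) = (15 + J)/(12 + J)
C = 119499/26 (C = (13844 - 9249) + (15 + 14)/(12 + 14) = 4595 + 29/26 = 119499/26 ≈ 4596.1)
(B(0) - 43597)/(C - 29751) = (97 - 43597)/(119499/26 - 29751) = -43500/(-654027/26) = -43500*(-26/654027) = 377000/218009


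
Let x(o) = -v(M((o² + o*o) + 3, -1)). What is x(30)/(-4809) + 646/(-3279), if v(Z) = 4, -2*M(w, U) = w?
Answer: -343722/1752079 ≈ -0.19618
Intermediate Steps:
M(w, U) = -w/2
x(o) = -4 (x(o) = -1*4 = -4)
x(30)/(-4809) + 646/(-3279) = -4/(-4809) + 646/(-3279) = -4*(-1/4809) + 646*(-1/3279) = 4/4809 - 646/3279 = -343722/1752079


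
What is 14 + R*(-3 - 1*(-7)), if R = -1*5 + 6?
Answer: 18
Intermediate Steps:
R = 1 (R = -5 + 6 = 1)
14 + R*(-3 - 1*(-7)) = 14 + 1*(-3 - 1*(-7)) = 14 + 1*(-3 + 7) = 14 + 1*4 = 14 + 4 = 18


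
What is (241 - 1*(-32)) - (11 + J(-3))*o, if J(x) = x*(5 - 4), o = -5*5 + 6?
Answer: 425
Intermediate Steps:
o = -19 (o = -25 + 6 = -19)
J(x) = x (J(x) = x*1 = x)
(241 - 1*(-32)) - (11 + J(-3))*o = (241 - 1*(-32)) - (11 - 3)*(-19) = (241 + 32) - 8*(-19) = 273 - 1*(-152) = 273 + 152 = 425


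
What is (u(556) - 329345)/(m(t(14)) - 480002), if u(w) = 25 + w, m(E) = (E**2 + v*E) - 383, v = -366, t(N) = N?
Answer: 109588/161771 ≈ 0.67743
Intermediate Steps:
m(E) = -383 + E**2 - 366*E (m(E) = (E**2 - 366*E) - 383 = -383 + E**2 - 366*E)
(u(556) - 329345)/(m(t(14)) - 480002) = ((25 + 556) - 329345)/((-383 + 14**2 - 366*14) - 480002) = (581 - 329345)/((-383 + 196 - 5124) - 480002) = -328764/(-5311 - 480002) = -328764/(-485313) = -328764*(-1/485313) = 109588/161771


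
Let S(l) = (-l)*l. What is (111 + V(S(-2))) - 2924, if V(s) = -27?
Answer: -2840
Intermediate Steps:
S(l) = -l**2
(111 + V(S(-2))) - 2924 = (111 - 27) - 2924 = 84 - 2924 = -2840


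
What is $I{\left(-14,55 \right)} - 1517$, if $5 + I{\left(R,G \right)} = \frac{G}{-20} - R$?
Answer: $- \frac{6043}{4} \approx -1510.8$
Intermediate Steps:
$I{\left(R,G \right)} = -5 - R - \frac{G}{20}$ ($I{\left(R,G \right)} = -5 + \left(\frac{G}{-20} - R\right) = -5 + \left(G \left(- \frac{1}{20}\right) - R\right) = -5 - \left(R + \frac{G}{20}\right) = -5 - R - \frac{G}{20}$)
$I{\left(-14,55 \right)} - 1517 = \left(-5 - -14 - \frac{11}{4}\right) - 1517 = \left(-5 + 14 - \frac{11}{4}\right) - 1517 = \frac{25}{4} - 1517 = - \frac{6043}{4}$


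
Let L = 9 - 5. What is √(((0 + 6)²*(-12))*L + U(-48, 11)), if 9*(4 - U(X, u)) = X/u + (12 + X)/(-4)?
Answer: I*√1877997/33 ≈ 41.527*I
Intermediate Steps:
L = 4
U(X, u) = 13/3 + X/36 - X/(9*u) (U(X, u) = 4 - (X/u + (12 + X)/(-4))/9 = 4 - (X/u + (12 + X)*(-¼))/9 = 4 - (X/u + (-3 - X/4))/9 = 4 - (-3 - X/4 + X/u)/9 = 4 + (⅓ + X/36 - X/(9*u)) = 13/3 + X/36 - X/(9*u))
√(((0 + 6)²*(-12))*L + U(-48, 11)) = √(((0 + 6)²*(-12))*4 + (1/36)*(-4*(-48) + 11*(156 - 48))/11) = √((6²*(-12))*4 + (1/36)*(1/11)*(192 + 11*108)) = √((36*(-12))*4 + (1/36)*(1/11)*(192 + 1188)) = √(-432*4 + (1/36)*(1/11)*1380) = √(-1728 + 115/33) = √(-56909/33) = I*√1877997/33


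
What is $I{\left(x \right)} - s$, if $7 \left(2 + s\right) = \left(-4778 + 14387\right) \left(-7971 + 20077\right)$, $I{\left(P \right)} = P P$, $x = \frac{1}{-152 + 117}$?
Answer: $- \frac{20357144499}{1225} \approx -1.6618 \cdot 10^{7}$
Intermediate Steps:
$x = - \frac{1}{35}$ ($x = \frac{1}{-35} = - \frac{1}{35} \approx -0.028571$)
$I{\left(P \right)} = P^{2}$
$s = \frac{116326540}{7}$ ($s = -2 + \frac{\left(-4778 + 14387\right) \left(-7971 + 20077\right)}{7} = -2 + \frac{9609 \cdot 12106}{7} = -2 + \frac{1}{7} \cdot 116326554 = -2 + \frac{116326554}{7} = \frac{116326540}{7} \approx 1.6618 \cdot 10^{7}$)
$I{\left(x \right)} - s = \left(- \frac{1}{35}\right)^{2} - \frac{116326540}{7} = \frac{1}{1225} - \frac{116326540}{7} = - \frac{20357144499}{1225}$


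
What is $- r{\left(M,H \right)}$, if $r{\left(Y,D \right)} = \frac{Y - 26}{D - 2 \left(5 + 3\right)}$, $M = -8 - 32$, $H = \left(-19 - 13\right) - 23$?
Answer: $- \frac{66}{71} \approx -0.92958$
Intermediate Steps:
$H = -55$ ($H = -32 - 23 = -55$)
$M = -40$ ($M = -8 - 32 = -40$)
$r{\left(Y,D \right)} = \frac{-26 + Y}{-16 + D}$ ($r{\left(Y,D \right)} = \frac{-26 + Y}{D - 16} = \frac{-26 + Y}{-16 + D}$)
$- r{\left(M,H \right)} = - \frac{-26 - 40}{-16 - 55} = - \frac{-66}{-71} = - \frac{\left(-1\right) \left(-66\right)}{71} = \left(-1\right) \frac{66}{71} = - \frac{66}{71}$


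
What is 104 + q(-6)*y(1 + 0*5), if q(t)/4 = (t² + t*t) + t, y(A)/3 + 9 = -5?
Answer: -10984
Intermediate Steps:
y(A) = -42 (y(A) = -27 + 3*(-5) = -27 - 15 = -42)
q(t) = 4*t + 8*t² (q(t) = 4*((t² + t*t) + t) = 4*((t² + t²) + t) = 4*(2*t² + t) = 4*(t + 2*t²) = 4*t + 8*t²)
104 + q(-6)*y(1 + 0*5) = 104 + (4*(-6)*(1 + 2*(-6)))*(-42) = 104 + (4*(-6)*(1 - 12))*(-42) = 104 + (4*(-6)*(-11))*(-42) = 104 + 264*(-42) = 104 - 11088 = -10984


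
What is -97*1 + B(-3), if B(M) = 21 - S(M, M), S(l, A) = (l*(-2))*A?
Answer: -58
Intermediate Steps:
S(l, A) = -2*A*l (S(l, A) = (-2*l)*A = -2*A*l)
B(M) = 21 + 2*M² (B(M) = 21 - (-2)*M*M = 21 - (-2)*M² = 21 + 2*M²)
-97*1 + B(-3) = -97*1 + (21 + 2*(-3)²) = -97 + (21 + 2*9) = -97 + (21 + 18) = -97 + 39 = -58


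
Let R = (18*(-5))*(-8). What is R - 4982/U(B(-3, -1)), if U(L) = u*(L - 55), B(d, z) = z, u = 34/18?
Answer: 365139/476 ≈ 767.10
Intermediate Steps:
u = 17/9 (u = 34*(1/18) = 17/9 ≈ 1.8889)
U(L) = -935/9 + 17*L/9 (U(L) = 17*(L - 55)/9 = 17*(-55 + L)/9 = -935/9 + 17*L/9)
R = 720 (R = -90*(-8) = 720)
R - 4982/U(B(-3, -1)) = 720 - 4982/(-935/9 + (17/9)*(-1)) = 720 - 4982/(-935/9 - 17/9) = 720 - 4982/(-952/9) = 720 - 4982*(-9/952) = 720 + 22419/476 = 365139/476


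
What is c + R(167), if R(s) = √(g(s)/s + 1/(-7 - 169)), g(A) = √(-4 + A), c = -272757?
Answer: -272757 + √(-306779 + 323312*√163)/7348 ≈ -2.7276e+5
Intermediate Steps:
R(s) = √(-1/176 + √(-4 + s)/s) (R(s) = √(√(-4 + s)/s + 1/(-7 - 169)) = √(√(-4 + s)/s + 1/(-176)) = √(√(-4 + s)/s - 1/176) = √(-1/176 + √(-4 + s)/s))
c + R(167) = -272757 + √11*√((-1*167 + 176*√(-4 + 167))/167)/44 = -272757 + √11*√((-167 + 176*√163)/167)/44 = -272757 + √11*√(-1 + 176*√163/167)/44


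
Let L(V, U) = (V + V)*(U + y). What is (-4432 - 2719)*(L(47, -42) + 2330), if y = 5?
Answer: 8209348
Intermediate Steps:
L(V, U) = 2*V*(5 + U) (L(V, U) = (V + V)*(U + 5) = (2*V)*(5 + U) = 2*V*(5 + U))
(-4432 - 2719)*(L(47, -42) + 2330) = (-4432 - 2719)*(2*47*(5 - 42) + 2330) = -7151*(2*47*(-37) + 2330) = -7151*(-3478 + 2330) = -7151*(-1148) = 8209348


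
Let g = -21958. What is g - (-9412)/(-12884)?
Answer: -70729071/3221 ≈ -21959.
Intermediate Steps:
g - (-9412)/(-12884) = -21958 - (-9412)/(-12884) = -21958 - (-9412)*(-1)/12884 = -21958 - 1*2353/3221 = -21958 - 2353/3221 = -70729071/3221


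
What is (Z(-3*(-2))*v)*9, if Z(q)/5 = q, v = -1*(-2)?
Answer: 540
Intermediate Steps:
v = 2
Z(q) = 5*q
(Z(-3*(-2))*v)*9 = ((5*(-3*(-2)))*2)*9 = ((5*6)*2)*9 = (30*2)*9 = 60*9 = 540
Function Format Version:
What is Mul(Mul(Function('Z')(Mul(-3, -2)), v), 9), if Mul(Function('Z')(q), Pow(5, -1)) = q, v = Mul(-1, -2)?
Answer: 540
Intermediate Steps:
v = 2
Function('Z')(q) = Mul(5, q)
Mul(Mul(Function('Z')(Mul(-3, -2)), v), 9) = Mul(Mul(Mul(5, Mul(-3, -2)), 2), 9) = Mul(Mul(Mul(5, 6), 2), 9) = Mul(Mul(30, 2), 9) = Mul(60, 9) = 540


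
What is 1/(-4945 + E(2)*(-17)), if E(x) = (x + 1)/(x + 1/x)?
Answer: -5/24827 ≈ -0.00020139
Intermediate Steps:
E(x) = (1 + x)/(x + 1/x)
1/(-4945 + E(2)*(-17)) = 1/(-4945 + (2*(1 + 2)/(1 + 2**2))*(-17)) = 1/(-4945 + (2*3/(1 + 4))*(-17)) = 1/(-4945 + (2*3/5)*(-17)) = 1/(-4945 + (2*(1/5)*3)*(-17)) = 1/(-4945 + (6/5)*(-17)) = 1/(-4945 - 102/5) = 1/(-24827/5) = -5/24827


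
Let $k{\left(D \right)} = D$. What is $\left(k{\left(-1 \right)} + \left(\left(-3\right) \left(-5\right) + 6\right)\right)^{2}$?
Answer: $400$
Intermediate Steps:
$\left(k{\left(-1 \right)} + \left(\left(-3\right) \left(-5\right) + 6\right)\right)^{2} = \left(-1 + \left(\left(-3\right) \left(-5\right) + 6\right)\right)^{2} = \left(-1 + \left(15 + 6\right)\right)^{2} = \left(-1 + 21\right)^{2} = 20^{2} = 400$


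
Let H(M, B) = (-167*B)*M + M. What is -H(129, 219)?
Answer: 4717788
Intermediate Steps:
H(M, B) = M - 167*B*M (H(M, B) = -167*B*M + M = M - 167*B*M)
-H(129, 219) = -129*(1 - 167*219) = -129*(1 - 36573) = -129*(-36572) = -1*(-4717788) = 4717788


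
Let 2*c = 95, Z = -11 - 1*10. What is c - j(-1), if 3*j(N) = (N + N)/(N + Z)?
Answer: 3133/66 ≈ 47.470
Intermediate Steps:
Z = -21 (Z = -11 - 10 = -21)
c = 95/2 (c = (½)*95 = 95/2 ≈ 47.500)
j(N) = 2*N/(3*(-21 + N)) (j(N) = ((N + N)/(N - 21))/3 = ((2*N)/(-21 + N))/3 = (2*N/(-21 + N))/3 = 2*N/(3*(-21 + N)))
c - j(-1) = 95/2 - 2*(-1)/(3*(-21 - 1)) = 95/2 - 2*(-1)/(3*(-22)) = 95/2 - 2*(-1)*(-1)/(3*22) = 95/2 - 1*1/33 = 95/2 - 1/33 = 3133/66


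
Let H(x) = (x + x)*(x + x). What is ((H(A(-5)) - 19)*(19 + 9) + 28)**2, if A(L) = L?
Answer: 5271616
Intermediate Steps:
H(x) = 4*x**2 (H(x) = (2*x)*(2*x) = 4*x**2)
((H(A(-5)) - 19)*(19 + 9) + 28)**2 = ((4*(-5)**2 - 19)*(19 + 9) + 28)**2 = ((4*25 - 19)*28 + 28)**2 = ((100 - 19)*28 + 28)**2 = (81*28 + 28)**2 = (2268 + 28)**2 = 2296**2 = 5271616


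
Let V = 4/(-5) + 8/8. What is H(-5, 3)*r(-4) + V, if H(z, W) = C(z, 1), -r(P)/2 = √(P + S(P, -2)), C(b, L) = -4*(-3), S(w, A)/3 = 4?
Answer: ⅕ - 48*√2 ≈ -67.682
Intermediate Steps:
S(w, A) = 12 (S(w, A) = 3*4 = 12)
C(b, L) = 12
V = ⅕ (V = 4*(-⅕) + 8*(⅛) = -⅘ + 1 = ⅕ ≈ 0.20000)
r(P) = -2*√(12 + P) (r(P) = -2*√(P + 12) = -2*√(12 + P))
H(z, W) = 12
H(-5, 3)*r(-4) + V = 12*(-2*√(12 - 4)) + ⅕ = 12*(-4*√2) + ⅕ = -48*√2 + ⅕ = ⅕ - 48*√2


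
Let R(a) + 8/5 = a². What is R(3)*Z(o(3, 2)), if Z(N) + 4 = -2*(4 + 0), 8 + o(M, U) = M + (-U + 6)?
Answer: -444/5 ≈ -88.800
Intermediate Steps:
R(a) = -8/5 + a²
o(M, U) = -2 + M - U (o(M, U) = -8 + (M + (-U + 6)) = -8 + (M + (6 - U)) = -8 + (6 + M - U) = -2 + M - U)
Z(N) = -12 (Z(N) = -4 - 2*(4 + 0) = -4 - 2*4 = -4 - 8 = -12)
R(3)*Z(o(3, 2)) = (-8/5 + 3²)*(-12) = (-8/5 + 9)*(-12) = (37/5)*(-12) = -444/5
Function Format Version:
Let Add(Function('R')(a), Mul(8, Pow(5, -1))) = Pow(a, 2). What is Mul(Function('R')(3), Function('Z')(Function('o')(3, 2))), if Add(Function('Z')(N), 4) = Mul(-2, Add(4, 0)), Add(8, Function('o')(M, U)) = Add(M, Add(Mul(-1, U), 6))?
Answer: Rational(-444, 5) ≈ -88.800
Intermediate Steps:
Function('R')(a) = Add(Rational(-8, 5), Pow(a, 2))
Function('o')(M, U) = Add(-2, M, Mul(-1, U)) (Function('o')(M, U) = Add(-8, Add(M, Add(Mul(-1, U), 6))) = Add(-8, Add(M, Add(6, Mul(-1, U)))) = Add(-8, Add(6, M, Mul(-1, U))) = Add(-2, M, Mul(-1, U)))
Function('Z')(N) = -12 (Function('Z')(N) = Add(-4, Mul(-2, Add(4, 0))) = Add(-4, Mul(-2, 4)) = Add(-4, -8) = -12)
Mul(Function('R')(3), Function('Z')(Function('o')(3, 2))) = Mul(Add(Rational(-8, 5), Pow(3, 2)), -12) = Mul(Add(Rational(-8, 5), 9), -12) = Mul(Rational(37, 5), -12) = Rational(-444, 5)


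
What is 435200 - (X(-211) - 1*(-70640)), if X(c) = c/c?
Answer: 364559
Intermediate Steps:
X(c) = 1
435200 - (X(-211) - 1*(-70640)) = 435200 - (1 - 1*(-70640)) = 435200 - (1 + 70640) = 435200 - 1*70641 = 435200 - 70641 = 364559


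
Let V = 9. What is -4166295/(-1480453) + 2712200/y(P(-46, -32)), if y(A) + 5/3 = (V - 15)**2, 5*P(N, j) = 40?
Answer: 12046283008185/152486659 ≈ 78999.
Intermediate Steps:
P(N, j) = 8 (P(N, j) = (1/5)*40 = 8)
y(A) = 103/3 (y(A) = -5/3 + (9 - 15)**2 = -5/3 + (-6)**2 = -5/3 + 36 = 103/3)
-4166295/(-1480453) + 2712200/y(P(-46, -32)) = -4166295/(-1480453) + 2712200/(103/3) = -4166295*(-1/1480453) + 2712200*(3/103) = 4166295/1480453 + 8136600/103 = 12046283008185/152486659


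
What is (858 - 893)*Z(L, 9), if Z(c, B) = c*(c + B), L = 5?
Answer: -2450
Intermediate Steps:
Z(c, B) = c*(B + c)
(858 - 893)*Z(L, 9) = (858 - 893)*(5*(9 + 5)) = -175*14 = -35*70 = -2450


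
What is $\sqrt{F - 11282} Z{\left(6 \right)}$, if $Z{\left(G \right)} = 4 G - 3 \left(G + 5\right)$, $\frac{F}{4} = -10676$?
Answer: $- 9 i \sqrt{53986} \approx - 2091.1 i$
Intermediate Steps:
$F = -42704$ ($F = 4 \left(-10676\right) = -42704$)
$Z{\left(G \right)} = -15 + G$ ($Z{\left(G \right)} = 4 G - 3 \left(5 + G\right) = 4 G - \left(15 + 3 G\right) = -15 + G$)
$\sqrt{F - 11282} Z{\left(6 \right)} = \sqrt{-42704 - 11282} \left(-15 + 6\right) = \sqrt{-53986} \left(-9\right) = i \sqrt{53986} \left(-9\right) = - 9 i \sqrt{53986}$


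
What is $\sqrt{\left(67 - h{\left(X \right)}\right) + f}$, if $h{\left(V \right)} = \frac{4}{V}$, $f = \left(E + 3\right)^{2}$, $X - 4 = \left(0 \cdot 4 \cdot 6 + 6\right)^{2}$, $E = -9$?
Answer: $\frac{7 \sqrt{210}}{10} \approx 10.144$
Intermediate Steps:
$X = 40$ ($X = 4 + \left(0 \cdot 4 \cdot 6 + 6\right)^{2} = 4 + \left(0 \cdot 6 + 6\right)^{2} = 4 + \left(0 + 6\right)^{2} = 4 + 6^{2} = 4 + 36 = 40$)
$f = 36$ ($f = \left(-9 + 3\right)^{2} = \left(-6\right)^{2} = 36$)
$\sqrt{\left(67 - h{\left(X \right)}\right) + f} = \sqrt{\left(67 - \frac{4}{40}\right) + 36} = \sqrt{\left(67 - 4 \cdot \frac{1}{40}\right) + 36} = \sqrt{\left(67 - \frac{1}{10}\right) + 36} = \sqrt{\frac{669}{10} + 36} = \sqrt{\frac{1029}{10}} = \frac{7 \sqrt{210}}{10}$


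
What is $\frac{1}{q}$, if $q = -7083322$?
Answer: $- \frac{1}{7083322} \approx -1.4118 \cdot 10^{-7}$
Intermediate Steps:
$\frac{1}{q} = \frac{1}{-7083322} = - \frac{1}{7083322}$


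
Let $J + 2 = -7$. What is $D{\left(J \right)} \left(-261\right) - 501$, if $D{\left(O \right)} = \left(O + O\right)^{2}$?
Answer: $-85065$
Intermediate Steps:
$J = -9$ ($J = -2 - 7 = -9$)
$D{\left(O \right)} = 4 O^{2}$ ($D{\left(O \right)} = \left(2 O\right)^{2} = 4 O^{2}$)
$D{\left(J \right)} \left(-261\right) - 501 = 4 \left(-9\right)^{2} \left(-261\right) - 501 = 4 \cdot 81 \left(-261\right) - 501 = 324 \left(-261\right) - 501 = -84564 - 501 = -85065$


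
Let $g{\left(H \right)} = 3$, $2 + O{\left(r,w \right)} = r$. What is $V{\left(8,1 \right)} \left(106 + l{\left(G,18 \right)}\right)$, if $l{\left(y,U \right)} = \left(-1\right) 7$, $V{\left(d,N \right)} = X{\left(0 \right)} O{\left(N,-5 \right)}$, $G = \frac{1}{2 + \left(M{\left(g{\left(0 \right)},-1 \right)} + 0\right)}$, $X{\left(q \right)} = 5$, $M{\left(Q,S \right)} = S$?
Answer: $-495$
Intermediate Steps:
$O{\left(r,w \right)} = -2 + r$
$G = 1$ ($G = \frac{1}{2 + \left(-1 + 0\right)} = \frac{1}{2 - 1} = 1^{-1} = 1$)
$V{\left(d,N \right)} = -10 + 5 N$ ($V{\left(d,N \right)} = 5 \left(-2 + N\right) = -10 + 5 N$)
$l{\left(y,U \right)} = -7$
$V{\left(8,1 \right)} \left(106 + l{\left(G,18 \right)}\right) = \left(-10 + 5 \cdot 1\right) \left(106 - 7\right) = \left(-10 + 5\right) 99 = \left(-5\right) 99 = -495$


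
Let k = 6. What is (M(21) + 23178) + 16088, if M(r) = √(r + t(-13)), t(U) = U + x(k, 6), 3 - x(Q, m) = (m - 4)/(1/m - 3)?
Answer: 39266 + √3383/17 ≈ 39269.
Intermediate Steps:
x(Q, m) = 3 - (-4 + m)/(-3 + 1/m) (x(Q, m) = 3 - (m - 4)/(1/m - 3) = 3 - (-4 + m)/(-3 + 1/m))
t(U) = 63/17 + U (t(U) = U + (-3 + 6² + 5*6)/(-1 + 3*6) = U + (-3 + 36 + 30)/(-1 + 18) = U + 63/17 = 63/17 + U)
M(r) = √(-158/17 + r) (M(r) = √(r + (63/17 - 13)) = √(r - 158/17) = √(-158/17 + r))
(M(21) + 23178) + 16088 = (√(-2686 + 289*21)/17 + 23178) + 16088 = (√(-2686 + 6069)/17 + 23178) + 16088 = (√3383/17 + 23178) + 16088 = (23178 + √3383/17) + 16088 = 39266 + √3383/17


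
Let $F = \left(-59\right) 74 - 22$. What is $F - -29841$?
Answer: $25453$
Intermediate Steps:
$F = -4388$ ($F = -4366 + \left(-11 + \left(-16 + 5\right)\right) = -4366 - 22 = -4388$)
$F - -29841 = -4388 - -29841 = -4388 + 29841 = 25453$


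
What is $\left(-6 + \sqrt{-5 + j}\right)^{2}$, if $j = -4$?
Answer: $27 - 36 i \approx 27.0 - 36.0 i$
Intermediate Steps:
$\left(-6 + \sqrt{-5 + j}\right)^{2} = \left(-6 + \sqrt{-5 - 4}\right)^{2} = \left(-6 + \sqrt{-9}\right)^{2} = \left(-6 + 3 i\right)^{2}$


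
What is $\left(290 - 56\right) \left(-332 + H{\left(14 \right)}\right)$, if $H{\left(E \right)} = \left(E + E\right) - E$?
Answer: $-74412$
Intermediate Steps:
$H{\left(E \right)} = E$ ($H{\left(E \right)} = 2 E - E = E$)
$\left(290 - 56\right) \left(-332 + H{\left(14 \right)}\right) = \left(290 - 56\right) \left(-332 + 14\right) = 234 \left(-318\right) = -74412$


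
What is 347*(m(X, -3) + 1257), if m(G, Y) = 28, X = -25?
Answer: 445895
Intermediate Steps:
347*(m(X, -3) + 1257) = 347*(28 + 1257) = 347*1285 = 445895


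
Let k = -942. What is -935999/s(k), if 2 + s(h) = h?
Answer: 935999/944 ≈ 991.52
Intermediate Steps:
s(h) = -2 + h
-935999/s(k) = -935999/(-2 - 942) = -935999/(-944) = -935999*(-1/944) = 935999/944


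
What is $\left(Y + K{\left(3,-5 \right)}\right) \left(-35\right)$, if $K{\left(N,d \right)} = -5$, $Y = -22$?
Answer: $945$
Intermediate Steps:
$\left(Y + K{\left(3,-5 \right)}\right) \left(-35\right) = \left(-22 - 5\right) \left(-35\right) = \left(-27\right) \left(-35\right) = 945$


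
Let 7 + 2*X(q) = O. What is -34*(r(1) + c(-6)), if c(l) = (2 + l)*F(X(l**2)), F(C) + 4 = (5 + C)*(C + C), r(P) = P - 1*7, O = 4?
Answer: -1768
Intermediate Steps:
r(P) = -7 + P (r(P) = P - 7 = -7 + P)
X(q) = -3/2 (X(q) = -7/2 + (1/2)*4 = -7/2 + 2 = -3/2)
F(C) = -4 + 2*C*(5 + C) (F(C) = -4 + (5 + C)*(C + C) = -4 + (5 + C)*(2*C) = -4 + 2*C*(5 + C))
c(l) = -29 - 29*l/2 (c(l) = (2 + l)*(-4 + 2*(-3/2)**2 + 10*(-3/2)) = (2 + l)*(-4 + 2*(9/4) - 15) = (2 + l)*(-4 + 9/2 - 15) = (2 + l)*(-29/2) = -29 - 29*l/2)
-34*(r(1) + c(-6)) = -34*((-7 + 1) + (-29 - 29/2*(-6))) = -34*(-6 + (-29 + 87)) = -34*(-6 + 58) = -34*52 = -1768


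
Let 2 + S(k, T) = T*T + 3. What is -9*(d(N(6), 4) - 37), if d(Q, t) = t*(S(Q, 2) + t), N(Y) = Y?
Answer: 9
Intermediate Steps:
S(k, T) = 1 + T² (S(k, T) = -2 + (T*T + 3) = -2 + (T² + 3) = -2 + (3 + T²) = 1 + T²)
d(Q, t) = t*(5 + t) (d(Q, t) = t*((1 + 2²) + t) = t*((1 + 4) + t) = t*(5 + t))
-9*(d(N(6), 4) - 37) = -9*(4*(5 + 4) - 37) = -9*(4*9 - 37) = -9*(36 - 37) = -9*(-1) = 9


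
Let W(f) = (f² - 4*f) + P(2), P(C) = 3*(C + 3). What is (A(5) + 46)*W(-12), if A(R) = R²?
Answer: 14697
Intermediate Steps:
P(C) = 9 + 3*C (P(C) = 3*(3 + C) = 9 + 3*C)
W(f) = 15 + f² - 4*f (W(f) = (f² - 4*f) + (9 + 3*2) = (f² - 4*f) + (9 + 6) = (f² - 4*f) + 15 = 15 + f² - 4*f)
(A(5) + 46)*W(-12) = (5² + 46)*(15 + (-12)² - 4*(-12)) = (25 + 46)*(15 + 144 + 48) = 71*207 = 14697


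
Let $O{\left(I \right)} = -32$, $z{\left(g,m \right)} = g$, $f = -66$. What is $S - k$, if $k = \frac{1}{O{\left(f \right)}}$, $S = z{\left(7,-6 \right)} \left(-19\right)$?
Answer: $- \frac{4255}{32} \approx -132.97$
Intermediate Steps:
$S = -133$ ($S = 7 \left(-19\right) = -133$)
$k = - \frac{1}{32}$ ($k = \frac{1}{-32} = - \frac{1}{32} \approx -0.03125$)
$S - k = -133 - - \frac{1}{32} = -133 + \frac{1}{32} = - \frac{4255}{32}$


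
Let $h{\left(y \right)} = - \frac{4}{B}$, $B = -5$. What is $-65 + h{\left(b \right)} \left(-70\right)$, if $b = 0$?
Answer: $-121$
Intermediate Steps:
$h{\left(y \right)} = \frac{4}{5}$ ($h{\left(y \right)} = - \frac{4}{-5} = \left(-4\right) \left(- \frac{1}{5}\right) = \frac{4}{5}$)
$-65 + h{\left(b \right)} \left(-70\right) = -65 + \frac{4}{5} \left(-70\right) = -65 - 56 = -121$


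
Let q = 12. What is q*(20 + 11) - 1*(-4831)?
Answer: 5203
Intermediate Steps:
q*(20 + 11) - 1*(-4831) = 12*(20 + 11) - 1*(-4831) = 12*31 + 4831 = 372 + 4831 = 5203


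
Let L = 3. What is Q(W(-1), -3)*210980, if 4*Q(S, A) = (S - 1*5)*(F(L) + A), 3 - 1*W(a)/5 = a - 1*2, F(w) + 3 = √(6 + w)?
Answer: -3955875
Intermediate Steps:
F(w) = -3 + √(6 + w)
W(a) = 25 - 5*a (W(a) = 15 - 5*(a - 1*2) = 15 - 5*(a - 2) = 15 - 5*(-2 + a) = 15 + (10 - 5*a) = 25 - 5*a)
Q(S, A) = A*(-5 + S)/4 (Q(S, A) = ((S - 1*5)*((-3 + √(6 + 3)) + A))/4 = ((S - 5)*((-3 + √9) + A))/4 = ((-5 + S)*((-3 + 3) + A))/4 = ((-5 + S)*(0 + A))/4 = ((-5 + S)*A)/4 = (A*(-5 + S))/4 = A*(-5 + S)/4)
Q(W(-1), -3)*210980 = ((¼)*(-3)*(-5 + (25 - 5*(-1))))*210980 = ((¼)*(-3)*(-5 + (25 + 5)))*210980 = ((¼)*(-3)*(-5 + 30))*210980 = ((¼)*(-3)*25)*210980 = -75/4*210980 = -3955875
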